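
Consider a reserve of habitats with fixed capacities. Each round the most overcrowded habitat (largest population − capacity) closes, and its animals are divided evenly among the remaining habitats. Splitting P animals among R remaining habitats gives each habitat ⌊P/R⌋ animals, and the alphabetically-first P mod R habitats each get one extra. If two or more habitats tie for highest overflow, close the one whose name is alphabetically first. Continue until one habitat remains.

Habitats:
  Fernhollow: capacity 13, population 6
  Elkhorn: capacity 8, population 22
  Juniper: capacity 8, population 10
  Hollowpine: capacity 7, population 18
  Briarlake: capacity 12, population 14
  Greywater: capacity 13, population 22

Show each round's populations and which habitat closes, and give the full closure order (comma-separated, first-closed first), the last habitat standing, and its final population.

Round 1: Briarlake=14 Elkhorn=22 Fernhollow=6 Greywater=22 Hollowpine=18 Juniper=10 → close Elkhorn (overflow 14)
  22÷5 = 4 each, +1 to first 2
Round 2: Briarlake=19 Fernhollow=11 Greywater=26 Hollowpine=22 Juniper=14 → close Hollowpine (overflow 15)
  22÷4 = 5 each, +1 to first 2
Round 3: Briarlake=25 Fernhollow=17 Greywater=31 Juniper=19 → close Greywater (overflow 18)
  31÷3 = 10 each, +1 to first 1
Round 4: Briarlake=36 Fernhollow=27 Juniper=29 → close Briarlake (overflow 24)
  36÷2 = 18 each, +1 to first 0
Round 5: Fernhollow=45 Juniper=47 → close Juniper (overflow 39)
  47÷1 = 47 each, +1 to first 0

Closure order: Elkhorn, Hollowpine, Greywater, Briarlake, Juniper
Last habitat: Fernhollow with 92 animals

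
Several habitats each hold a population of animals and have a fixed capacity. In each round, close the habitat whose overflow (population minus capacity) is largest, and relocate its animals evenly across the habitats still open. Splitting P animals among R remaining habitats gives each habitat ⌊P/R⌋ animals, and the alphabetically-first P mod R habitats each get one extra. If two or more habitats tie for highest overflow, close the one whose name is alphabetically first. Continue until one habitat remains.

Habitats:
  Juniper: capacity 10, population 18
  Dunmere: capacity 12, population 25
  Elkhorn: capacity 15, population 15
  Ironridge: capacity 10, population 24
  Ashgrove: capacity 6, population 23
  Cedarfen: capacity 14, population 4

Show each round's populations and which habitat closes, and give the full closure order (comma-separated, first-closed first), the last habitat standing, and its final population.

Closure order: Ashgrove, Dunmere, Ironridge, Juniper, Elkhorn
Last habitat: Cedarfen with 109 animals

Round 1: Ashgrove=23 Cedarfen=4 Dunmere=25 Elkhorn=15 Ironridge=24 Juniper=18 → close Ashgrove (overflow 17)
  23÷5 = 4 each, +1 to first 3
Round 2: Cedarfen=9 Dunmere=30 Elkhorn=20 Ironridge=28 Juniper=22 → close Dunmere (overflow 18)
  30÷4 = 7 each, +1 to first 2
Round 3: Cedarfen=17 Elkhorn=28 Ironridge=35 Juniper=29 → close Ironridge (overflow 25)
  35÷3 = 11 each, +1 to first 2
Round 4: Cedarfen=29 Elkhorn=40 Juniper=40 → close Juniper (overflow 30)
  40÷2 = 20 each, +1 to first 0
Round 5: Cedarfen=49 Elkhorn=60 → close Elkhorn (overflow 45)
  60÷1 = 60 each, +1 to first 0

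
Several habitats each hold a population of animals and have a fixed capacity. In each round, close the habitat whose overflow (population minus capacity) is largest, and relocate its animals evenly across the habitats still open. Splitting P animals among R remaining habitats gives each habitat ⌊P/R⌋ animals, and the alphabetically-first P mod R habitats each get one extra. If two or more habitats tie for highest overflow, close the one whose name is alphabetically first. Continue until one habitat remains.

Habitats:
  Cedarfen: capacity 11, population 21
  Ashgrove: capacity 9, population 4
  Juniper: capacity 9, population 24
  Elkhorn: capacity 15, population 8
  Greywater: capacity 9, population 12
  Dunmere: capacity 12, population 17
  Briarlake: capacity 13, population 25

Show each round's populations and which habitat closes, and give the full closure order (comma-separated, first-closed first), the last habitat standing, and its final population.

Round 1: Ashgrove=4 Briarlake=25 Cedarfen=21 Dunmere=17 Elkhorn=8 Greywater=12 Juniper=24 → close Juniper (overflow 15)
  24÷6 = 4 each, +1 to first 0
Round 2: Ashgrove=8 Briarlake=29 Cedarfen=25 Dunmere=21 Elkhorn=12 Greywater=16 → close Briarlake (overflow 16)
  29÷5 = 5 each, +1 to first 4
Round 3: Ashgrove=14 Cedarfen=31 Dunmere=27 Elkhorn=18 Greywater=21 → close Cedarfen (overflow 20)
  31÷4 = 7 each, +1 to first 3
Round 4: Ashgrove=22 Dunmere=35 Elkhorn=26 Greywater=28 → close Dunmere (overflow 23)
  35÷3 = 11 each, +1 to first 2
Round 5: Ashgrove=34 Elkhorn=38 Greywater=39 → close Greywater (overflow 30)
  39÷2 = 19 each, +1 to first 1
Round 6: Ashgrove=54 Elkhorn=57 → close Ashgrove (overflow 45)
  54÷1 = 54 each, +1 to first 0

Closure order: Juniper, Briarlake, Cedarfen, Dunmere, Greywater, Ashgrove
Last habitat: Elkhorn with 111 animals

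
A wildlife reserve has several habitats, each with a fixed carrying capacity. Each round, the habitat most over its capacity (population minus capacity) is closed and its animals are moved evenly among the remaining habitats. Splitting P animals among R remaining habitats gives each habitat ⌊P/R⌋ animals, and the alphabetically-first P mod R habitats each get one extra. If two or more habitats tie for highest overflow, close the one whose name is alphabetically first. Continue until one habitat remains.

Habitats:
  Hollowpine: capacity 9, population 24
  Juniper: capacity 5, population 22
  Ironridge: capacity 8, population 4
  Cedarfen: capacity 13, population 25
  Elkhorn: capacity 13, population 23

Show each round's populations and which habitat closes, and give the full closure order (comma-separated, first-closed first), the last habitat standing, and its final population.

Round 1: Cedarfen=25 Elkhorn=23 Hollowpine=24 Ironridge=4 Juniper=22 → close Juniper (overflow 17)
  22÷4 = 5 each, +1 to first 2
Round 2: Cedarfen=31 Elkhorn=29 Hollowpine=29 Ironridge=9 → close Hollowpine (overflow 20)
  29÷3 = 9 each, +1 to first 2
Round 3: Cedarfen=41 Elkhorn=39 Ironridge=18 → close Cedarfen (overflow 28)
  41÷2 = 20 each, +1 to first 1
Round 4: Elkhorn=60 Ironridge=38 → close Elkhorn (overflow 47)
  60÷1 = 60 each, +1 to first 0

Closure order: Juniper, Hollowpine, Cedarfen, Elkhorn
Last habitat: Ironridge with 98 animals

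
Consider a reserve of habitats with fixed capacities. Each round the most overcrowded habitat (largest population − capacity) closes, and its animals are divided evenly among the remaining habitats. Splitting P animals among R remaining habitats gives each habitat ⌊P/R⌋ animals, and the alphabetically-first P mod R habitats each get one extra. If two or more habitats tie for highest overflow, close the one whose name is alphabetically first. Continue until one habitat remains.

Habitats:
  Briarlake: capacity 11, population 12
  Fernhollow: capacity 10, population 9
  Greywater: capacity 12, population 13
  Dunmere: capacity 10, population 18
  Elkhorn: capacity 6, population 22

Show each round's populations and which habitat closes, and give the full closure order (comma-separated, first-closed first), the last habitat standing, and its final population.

Round 1: Briarlake=12 Dunmere=18 Elkhorn=22 Fernhollow=9 Greywater=13 → close Elkhorn (overflow 16)
  22÷4 = 5 each, +1 to first 2
Round 2: Briarlake=18 Dunmere=24 Fernhollow=14 Greywater=18 → close Dunmere (overflow 14)
  24÷3 = 8 each, +1 to first 0
Round 3: Briarlake=26 Fernhollow=22 Greywater=26 → close Briarlake (overflow 15)
  26÷2 = 13 each, +1 to first 0
Round 4: Fernhollow=35 Greywater=39 → close Greywater (overflow 27)
  39÷1 = 39 each, +1 to first 0

Closure order: Elkhorn, Dunmere, Briarlake, Greywater
Last habitat: Fernhollow with 74 animals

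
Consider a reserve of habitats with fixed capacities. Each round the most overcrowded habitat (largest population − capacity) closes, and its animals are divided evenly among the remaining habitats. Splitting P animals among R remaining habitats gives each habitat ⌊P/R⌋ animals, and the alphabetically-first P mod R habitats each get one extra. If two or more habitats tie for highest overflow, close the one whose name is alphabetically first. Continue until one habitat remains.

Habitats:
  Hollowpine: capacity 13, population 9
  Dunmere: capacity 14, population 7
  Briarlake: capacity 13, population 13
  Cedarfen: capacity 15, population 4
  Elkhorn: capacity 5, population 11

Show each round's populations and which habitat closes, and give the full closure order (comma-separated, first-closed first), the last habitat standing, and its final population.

Round 1: Briarlake=13 Cedarfen=4 Dunmere=7 Elkhorn=11 Hollowpine=9 → close Elkhorn (overflow 6)
  11÷4 = 2 each, +1 to first 3
Round 2: Briarlake=16 Cedarfen=7 Dunmere=10 Hollowpine=11 → close Briarlake (overflow 3)
  16÷3 = 5 each, +1 to first 1
Round 3: Cedarfen=13 Dunmere=15 Hollowpine=16 → close Hollowpine (overflow 3)
  16÷2 = 8 each, +1 to first 0
Round 4: Cedarfen=21 Dunmere=23 → close Dunmere (overflow 9)
  23÷1 = 23 each, +1 to first 0

Closure order: Elkhorn, Briarlake, Hollowpine, Dunmere
Last habitat: Cedarfen with 44 animals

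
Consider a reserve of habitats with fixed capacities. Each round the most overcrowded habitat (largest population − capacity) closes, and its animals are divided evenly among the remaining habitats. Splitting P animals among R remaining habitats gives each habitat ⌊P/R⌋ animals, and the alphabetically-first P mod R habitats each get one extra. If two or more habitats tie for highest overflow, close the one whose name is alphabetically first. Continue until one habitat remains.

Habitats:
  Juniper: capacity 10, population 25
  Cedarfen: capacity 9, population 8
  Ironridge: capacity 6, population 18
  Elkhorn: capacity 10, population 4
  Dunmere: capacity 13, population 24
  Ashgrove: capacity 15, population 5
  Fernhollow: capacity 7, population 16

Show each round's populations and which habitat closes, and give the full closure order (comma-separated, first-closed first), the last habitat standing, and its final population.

Round 1: Ashgrove=5 Cedarfen=8 Dunmere=24 Elkhorn=4 Fernhollow=16 Ironridge=18 Juniper=25 → close Juniper (overflow 15)
  25÷6 = 4 each, +1 to first 1
Round 2: Ashgrove=10 Cedarfen=12 Dunmere=28 Elkhorn=8 Fernhollow=20 Ironridge=22 → close Ironridge (overflow 16)
  22÷5 = 4 each, +1 to first 2
Round 3: Ashgrove=15 Cedarfen=17 Dunmere=32 Elkhorn=12 Fernhollow=24 → close Dunmere (overflow 19)
  32÷4 = 8 each, +1 to first 0
Round 4: Ashgrove=23 Cedarfen=25 Elkhorn=20 Fernhollow=32 → close Fernhollow (overflow 25)
  32÷3 = 10 each, +1 to first 2
Round 5: Ashgrove=34 Cedarfen=36 Elkhorn=30 → close Cedarfen (overflow 27)
  36÷2 = 18 each, +1 to first 0
Round 6: Ashgrove=52 Elkhorn=48 → close Elkhorn (overflow 38)
  48÷1 = 48 each, +1 to first 0

Closure order: Juniper, Ironridge, Dunmere, Fernhollow, Cedarfen, Elkhorn
Last habitat: Ashgrove with 100 animals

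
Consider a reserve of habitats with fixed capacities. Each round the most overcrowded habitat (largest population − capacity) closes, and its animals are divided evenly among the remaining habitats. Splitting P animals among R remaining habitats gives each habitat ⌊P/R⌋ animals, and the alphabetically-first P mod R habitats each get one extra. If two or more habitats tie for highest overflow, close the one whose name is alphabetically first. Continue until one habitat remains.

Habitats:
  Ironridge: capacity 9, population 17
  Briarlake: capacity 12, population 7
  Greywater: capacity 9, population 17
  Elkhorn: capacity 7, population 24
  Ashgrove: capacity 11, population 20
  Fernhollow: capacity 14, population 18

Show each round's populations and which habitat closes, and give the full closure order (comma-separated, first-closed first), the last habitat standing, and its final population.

Closure order: Elkhorn, Ashgrove, Greywater, Ironridge, Fernhollow
Last habitat: Briarlake with 103 animals

Round 1: Ashgrove=20 Briarlake=7 Elkhorn=24 Fernhollow=18 Greywater=17 Ironridge=17 → close Elkhorn (overflow 17)
  24÷5 = 4 each, +1 to first 4
Round 2: Ashgrove=25 Briarlake=12 Fernhollow=23 Greywater=22 Ironridge=21 → close Ashgrove (overflow 14)
  25÷4 = 6 each, +1 to first 1
Round 3: Briarlake=19 Fernhollow=29 Greywater=28 Ironridge=27 → close Greywater (overflow 19)
  28÷3 = 9 each, +1 to first 1
Round 4: Briarlake=29 Fernhollow=38 Ironridge=36 → close Ironridge (overflow 27)
  36÷2 = 18 each, +1 to first 0
Round 5: Briarlake=47 Fernhollow=56 → close Fernhollow (overflow 42)
  56÷1 = 56 each, +1 to first 0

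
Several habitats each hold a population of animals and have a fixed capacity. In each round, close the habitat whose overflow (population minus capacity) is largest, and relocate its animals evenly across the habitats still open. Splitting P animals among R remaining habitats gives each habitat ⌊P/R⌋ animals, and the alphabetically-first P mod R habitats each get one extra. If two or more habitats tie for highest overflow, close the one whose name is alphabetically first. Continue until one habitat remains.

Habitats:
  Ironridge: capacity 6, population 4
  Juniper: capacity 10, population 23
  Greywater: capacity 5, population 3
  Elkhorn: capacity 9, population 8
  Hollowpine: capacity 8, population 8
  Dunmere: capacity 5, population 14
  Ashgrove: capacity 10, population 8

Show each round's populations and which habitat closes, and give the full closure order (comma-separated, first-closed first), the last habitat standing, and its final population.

Closure order: Juniper, Dunmere, Elkhorn, Hollowpine, Ashgrove, Greywater
Last habitat: Ironridge with 68 animals

Round 1: Ashgrove=8 Dunmere=14 Elkhorn=8 Greywater=3 Hollowpine=8 Ironridge=4 Juniper=23 → close Juniper (overflow 13)
  23÷6 = 3 each, +1 to first 5
Round 2: Ashgrove=12 Dunmere=18 Elkhorn=12 Greywater=7 Hollowpine=12 Ironridge=7 → close Dunmere (overflow 13)
  18÷5 = 3 each, +1 to first 3
Round 3: Ashgrove=16 Elkhorn=16 Greywater=11 Hollowpine=15 Ironridge=10 → close Elkhorn (overflow 7)
  16÷4 = 4 each, +1 to first 0
Round 4: Ashgrove=20 Greywater=15 Hollowpine=19 Ironridge=14 → close Hollowpine (overflow 11)
  19÷3 = 6 each, +1 to first 1
Round 5: Ashgrove=27 Greywater=21 Ironridge=20 → close Ashgrove (overflow 17)
  27÷2 = 13 each, +1 to first 1
Round 6: Greywater=35 Ironridge=33 → close Greywater (overflow 30)
  35÷1 = 35 each, +1 to first 0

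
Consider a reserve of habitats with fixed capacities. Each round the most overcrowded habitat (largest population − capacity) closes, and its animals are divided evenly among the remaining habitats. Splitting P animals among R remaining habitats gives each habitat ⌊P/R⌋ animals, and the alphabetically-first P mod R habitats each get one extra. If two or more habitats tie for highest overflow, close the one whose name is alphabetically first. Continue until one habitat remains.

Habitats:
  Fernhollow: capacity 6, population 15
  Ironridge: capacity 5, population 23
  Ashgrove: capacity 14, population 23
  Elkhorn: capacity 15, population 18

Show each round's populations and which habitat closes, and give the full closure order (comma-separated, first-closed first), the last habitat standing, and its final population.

Round 1: Ashgrove=23 Elkhorn=18 Fernhollow=15 Ironridge=23 → close Ironridge (overflow 18)
  23÷3 = 7 each, +1 to first 2
Round 2: Ashgrove=31 Elkhorn=26 Fernhollow=22 → close Ashgrove (overflow 17)
  31÷2 = 15 each, +1 to first 1
Round 3: Elkhorn=42 Fernhollow=37 → close Fernhollow (overflow 31)
  37÷1 = 37 each, +1 to first 0

Closure order: Ironridge, Ashgrove, Fernhollow
Last habitat: Elkhorn with 79 animals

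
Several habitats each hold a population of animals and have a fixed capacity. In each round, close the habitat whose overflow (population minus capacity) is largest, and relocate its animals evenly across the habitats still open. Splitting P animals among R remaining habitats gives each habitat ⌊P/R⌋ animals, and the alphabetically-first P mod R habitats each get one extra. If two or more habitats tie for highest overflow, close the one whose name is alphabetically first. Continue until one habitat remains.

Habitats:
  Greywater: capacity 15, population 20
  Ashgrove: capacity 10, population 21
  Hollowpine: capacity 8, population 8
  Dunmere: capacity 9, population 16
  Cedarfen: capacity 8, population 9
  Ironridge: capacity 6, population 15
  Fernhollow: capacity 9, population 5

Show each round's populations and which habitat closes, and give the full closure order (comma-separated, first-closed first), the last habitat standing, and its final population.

Closure order: Ashgrove, Ironridge, Dunmere, Greywater, Cedarfen, Hollowpine
Last habitat: Fernhollow with 94 animals

Round 1: Ashgrove=21 Cedarfen=9 Dunmere=16 Fernhollow=5 Greywater=20 Hollowpine=8 Ironridge=15 → close Ashgrove (overflow 11)
  21÷6 = 3 each, +1 to first 3
Round 2: Cedarfen=13 Dunmere=20 Fernhollow=9 Greywater=23 Hollowpine=11 Ironridge=18 → close Ironridge (overflow 12)
  18÷5 = 3 each, +1 to first 3
Round 3: Cedarfen=17 Dunmere=24 Fernhollow=13 Greywater=26 Hollowpine=14 → close Dunmere (overflow 15)
  24÷4 = 6 each, +1 to first 0
Round 4: Cedarfen=23 Fernhollow=19 Greywater=32 Hollowpine=20 → close Greywater (overflow 17)
  32÷3 = 10 each, +1 to first 2
Round 5: Cedarfen=34 Fernhollow=30 Hollowpine=30 → close Cedarfen (overflow 26)
  34÷2 = 17 each, +1 to first 0
Round 6: Fernhollow=47 Hollowpine=47 → close Hollowpine (overflow 39)
  47÷1 = 47 each, +1 to first 0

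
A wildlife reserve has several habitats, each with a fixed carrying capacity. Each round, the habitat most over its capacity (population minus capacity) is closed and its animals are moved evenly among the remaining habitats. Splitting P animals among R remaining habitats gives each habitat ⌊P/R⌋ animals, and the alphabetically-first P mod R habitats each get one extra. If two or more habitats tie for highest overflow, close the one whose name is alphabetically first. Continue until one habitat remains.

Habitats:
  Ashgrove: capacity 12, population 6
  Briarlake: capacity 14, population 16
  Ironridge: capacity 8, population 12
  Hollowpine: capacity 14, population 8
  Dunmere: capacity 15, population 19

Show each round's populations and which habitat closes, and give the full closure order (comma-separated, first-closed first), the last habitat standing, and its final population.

Round 1: Ashgrove=6 Briarlake=16 Dunmere=19 Hollowpine=8 Ironridge=12 → close Dunmere (overflow 4)
  19÷4 = 4 each, +1 to first 3
Round 2: Ashgrove=11 Briarlake=21 Hollowpine=13 Ironridge=16 → close Ironridge (overflow 8)
  16÷3 = 5 each, +1 to first 1
Round 3: Ashgrove=17 Briarlake=26 Hollowpine=18 → close Briarlake (overflow 12)
  26÷2 = 13 each, +1 to first 0
Round 4: Ashgrove=30 Hollowpine=31 → close Ashgrove (overflow 18)
  30÷1 = 30 each, +1 to first 0

Closure order: Dunmere, Ironridge, Briarlake, Ashgrove
Last habitat: Hollowpine with 61 animals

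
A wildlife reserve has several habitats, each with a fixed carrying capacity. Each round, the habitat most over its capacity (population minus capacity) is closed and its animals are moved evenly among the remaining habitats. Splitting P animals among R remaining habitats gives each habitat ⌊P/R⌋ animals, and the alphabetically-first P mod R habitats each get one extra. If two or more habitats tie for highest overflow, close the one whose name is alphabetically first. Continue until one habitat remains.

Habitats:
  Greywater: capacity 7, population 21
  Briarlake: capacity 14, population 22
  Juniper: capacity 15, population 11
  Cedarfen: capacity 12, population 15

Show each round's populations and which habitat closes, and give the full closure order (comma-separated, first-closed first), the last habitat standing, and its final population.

Closure order: Greywater, Briarlake, Cedarfen
Last habitat: Juniper with 69 animals

Round 1: Briarlake=22 Cedarfen=15 Greywater=21 Juniper=11 → close Greywater (overflow 14)
  21÷3 = 7 each, +1 to first 0
Round 2: Briarlake=29 Cedarfen=22 Juniper=18 → close Briarlake (overflow 15)
  29÷2 = 14 each, +1 to first 1
Round 3: Cedarfen=37 Juniper=32 → close Cedarfen (overflow 25)
  37÷1 = 37 each, +1 to first 0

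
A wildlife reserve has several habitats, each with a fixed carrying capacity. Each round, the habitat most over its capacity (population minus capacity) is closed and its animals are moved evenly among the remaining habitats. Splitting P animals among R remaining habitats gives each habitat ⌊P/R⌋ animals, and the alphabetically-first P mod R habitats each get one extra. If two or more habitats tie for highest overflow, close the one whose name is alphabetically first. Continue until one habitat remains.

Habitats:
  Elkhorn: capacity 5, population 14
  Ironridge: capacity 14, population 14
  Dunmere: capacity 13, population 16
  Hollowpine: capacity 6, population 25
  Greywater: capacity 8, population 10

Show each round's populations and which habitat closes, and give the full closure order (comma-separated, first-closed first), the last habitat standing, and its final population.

Closure order: Hollowpine, Elkhorn, Dunmere, Greywater
Last habitat: Ironridge with 79 animals

Round 1: Dunmere=16 Elkhorn=14 Greywater=10 Hollowpine=25 Ironridge=14 → close Hollowpine (overflow 19)
  25÷4 = 6 each, +1 to first 1
Round 2: Dunmere=23 Elkhorn=20 Greywater=16 Ironridge=20 → close Elkhorn (overflow 15)
  20÷3 = 6 each, +1 to first 2
Round 3: Dunmere=30 Greywater=23 Ironridge=26 → close Dunmere (overflow 17)
  30÷2 = 15 each, +1 to first 0
Round 4: Greywater=38 Ironridge=41 → close Greywater (overflow 30)
  38÷1 = 38 each, +1 to first 0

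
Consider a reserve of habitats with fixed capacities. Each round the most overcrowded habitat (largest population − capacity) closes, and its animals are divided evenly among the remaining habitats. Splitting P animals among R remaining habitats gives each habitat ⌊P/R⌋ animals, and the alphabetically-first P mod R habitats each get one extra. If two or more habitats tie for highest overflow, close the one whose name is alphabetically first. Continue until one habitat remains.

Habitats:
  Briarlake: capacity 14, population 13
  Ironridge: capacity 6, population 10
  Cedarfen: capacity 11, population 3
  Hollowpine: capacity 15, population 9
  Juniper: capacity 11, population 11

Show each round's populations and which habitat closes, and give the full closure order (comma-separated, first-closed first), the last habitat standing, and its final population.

Closure order: Ironridge, Briarlake, Juniper, Cedarfen
Last habitat: Hollowpine with 46 animals

Round 1: Briarlake=13 Cedarfen=3 Hollowpine=9 Ironridge=10 Juniper=11 → close Ironridge (overflow 4)
  10÷4 = 2 each, +1 to first 2
Round 2: Briarlake=16 Cedarfen=6 Hollowpine=11 Juniper=13 → close Briarlake (overflow 2)
  16÷3 = 5 each, +1 to first 1
Round 3: Cedarfen=12 Hollowpine=16 Juniper=18 → close Juniper (overflow 7)
  18÷2 = 9 each, +1 to first 0
Round 4: Cedarfen=21 Hollowpine=25 → close Cedarfen (overflow 10)
  21÷1 = 21 each, +1 to first 0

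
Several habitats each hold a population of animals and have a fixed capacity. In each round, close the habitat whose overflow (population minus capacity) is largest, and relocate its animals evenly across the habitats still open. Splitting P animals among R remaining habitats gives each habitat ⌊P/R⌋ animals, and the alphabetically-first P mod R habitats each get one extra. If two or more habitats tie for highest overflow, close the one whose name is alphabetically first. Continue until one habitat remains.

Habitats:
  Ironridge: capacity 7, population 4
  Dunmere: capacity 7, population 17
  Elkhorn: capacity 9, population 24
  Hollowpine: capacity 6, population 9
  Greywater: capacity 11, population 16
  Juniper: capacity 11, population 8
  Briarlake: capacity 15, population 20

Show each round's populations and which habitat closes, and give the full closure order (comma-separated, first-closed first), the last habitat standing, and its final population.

Round 1: Briarlake=20 Dunmere=17 Elkhorn=24 Greywater=16 Hollowpine=9 Ironridge=4 Juniper=8 → close Elkhorn (overflow 15)
  24÷6 = 4 each, +1 to first 0
Round 2: Briarlake=24 Dunmere=21 Greywater=20 Hollowpine=13 Ironridge=8 Juniper=12 → close Dunmere (overflow 14)
  21÷5 = 4 each, +1 to first 1
Round 3: Briarlake=29 Greywater=24 Hollowpine=17 Ironridge=12 Juniper=16 → close Briarlake (overflow 14)
  29÷4 = 7 each, +1 to first 1
Round 4: Greywater=32 Hollowpine=24 Ironridge=19 Juniper=23 → close Greywater (overflow 21)
  32÷3 = 10 each, +1 to first 2
Round 5: Hollowpine=35 Ironridge=30 Juniper=33 → close Hollowpine (overflow 29)
  35÷2 = 17 each, +1 to first 1
Round 6: Ironridge=48 Juniper=50 → close Ironridge (overflow 41)
  48÷1 = 48 each, +1 to first 0

Closure order: Elkhorn, Dunmere, Briarlake, Greywater, Hollowpine, Ironridge
Last habitat: Juniper with 98 animals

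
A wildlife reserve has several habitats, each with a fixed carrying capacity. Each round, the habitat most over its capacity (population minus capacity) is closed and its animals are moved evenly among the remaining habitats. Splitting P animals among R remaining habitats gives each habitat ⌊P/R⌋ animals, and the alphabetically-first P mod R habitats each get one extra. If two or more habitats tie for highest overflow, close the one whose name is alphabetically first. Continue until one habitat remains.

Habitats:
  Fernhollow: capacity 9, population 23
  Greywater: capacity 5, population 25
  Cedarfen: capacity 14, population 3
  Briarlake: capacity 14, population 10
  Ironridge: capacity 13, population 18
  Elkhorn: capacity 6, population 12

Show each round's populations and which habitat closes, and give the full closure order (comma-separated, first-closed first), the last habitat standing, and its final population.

Round 1: Briarlake=10 Cedarfen=3 Elkhorn=12 Fernhollow=23 Greywater=25 Ironridge=18 → close Greywater (overflow 20)
  25÷5 = 5 each, +1 to first 0
Round 2: Briarlake=15 Cedarfen=8 Elkhorn=17 Fernhollow=28 Ironridge=23 → close Fernhollow (overflow 19)
  28÷4 = 7 each, +1 to first 0
Round 3: Briarlake=22 Cedarfen=15 Elkhorn=24 Ironridge=30 → close Elkhorn (overflow 18)
  24÷3 = 8 each, +1 to first 0
Round 4: Briarlake=30 Cedarfen=23 Ironridge=38 → close Ironridge (overflow 25)
  38÷2 = 19 each, +1 to first 0
Round 5: Briarlake=49 Cedarfen=42 → close Briarlake (overflow 35)
  49÷1 = 49 each, +1 to first 0

Closure order: Greywater, Fernhollow, Elkhorn, Ironridge, Briarlake
Last habitat: Cedarfen with 91 animals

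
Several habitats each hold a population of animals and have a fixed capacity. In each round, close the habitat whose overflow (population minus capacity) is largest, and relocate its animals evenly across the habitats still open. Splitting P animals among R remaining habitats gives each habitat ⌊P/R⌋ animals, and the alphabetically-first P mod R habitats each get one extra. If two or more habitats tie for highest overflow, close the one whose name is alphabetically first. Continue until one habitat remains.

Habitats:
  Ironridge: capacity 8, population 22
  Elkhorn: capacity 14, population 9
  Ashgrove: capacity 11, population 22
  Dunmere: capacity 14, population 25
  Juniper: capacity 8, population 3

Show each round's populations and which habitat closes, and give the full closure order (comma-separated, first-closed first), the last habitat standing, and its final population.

Closure order: Ironridge, Ashgrove, Dunmere, Elkhorn
Last habitat: Juniper with 81 animals

Round 1: Ashgrove=22 Dunmere=25 Elkhorn=9 Ironridge=22 Juniper=3 → close Ironridge (overflow 14)
  22÷4 = 5 each, +1 to first 2
Round 2: Ashgrove=28 Dunmere=31 Elkhorn=14 Juniper=8 → close Ashgrove (overflow 17)
  28÷3 = 9 each, +1 to first 1
Round 3: Dunmere=41 Elkhorn=23 Juniper=17 → close Dunmere (overflow 27)
  41÷2 = 20 each, +1 to first 1
Round 4: Elkhorn=44 Juniper=37 → close Elkhorn (overflow 30)
  44÷1 = 44 each, +1 to first 0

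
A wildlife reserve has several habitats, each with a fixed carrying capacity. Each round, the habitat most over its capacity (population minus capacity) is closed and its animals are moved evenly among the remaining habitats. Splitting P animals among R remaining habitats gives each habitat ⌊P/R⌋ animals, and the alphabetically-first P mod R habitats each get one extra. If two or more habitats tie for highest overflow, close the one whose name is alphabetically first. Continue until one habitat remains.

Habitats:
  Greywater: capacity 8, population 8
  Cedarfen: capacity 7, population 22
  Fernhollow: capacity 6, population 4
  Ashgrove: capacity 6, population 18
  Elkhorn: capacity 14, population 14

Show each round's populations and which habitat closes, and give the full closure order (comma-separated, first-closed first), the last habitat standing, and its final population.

Closure order: Cedarfen, Ashgrove, Elkhorn, Greywater
Last habitat: Fernhollow with 66 animals

Round 1: Ashgrove=18 Cedarfen=22 Elkhorn=14 Fernhollow=4 Greywater=8 → close Cedarfen (overflow 15)
  22÷4 = 5 each, +1 to first 2
Round 2: Ashgrove=24 Elkhorn=20 Fernhollow=9 Greywater=13 → close Ashgrove (overflow 18)
  24÷3 = 8 each, +1 to first 0
Round 3: Elkhorn=28 Fernhollow=17 Greywater=21 → close Elkhorn (overflow 14)
  28÷2 = 14 each, +1 to first 0
Round 4: Fernhollow=31 Greywater=35 → close Greywater (overflow 27)
  35÷1 = 35 each, +1 to first 0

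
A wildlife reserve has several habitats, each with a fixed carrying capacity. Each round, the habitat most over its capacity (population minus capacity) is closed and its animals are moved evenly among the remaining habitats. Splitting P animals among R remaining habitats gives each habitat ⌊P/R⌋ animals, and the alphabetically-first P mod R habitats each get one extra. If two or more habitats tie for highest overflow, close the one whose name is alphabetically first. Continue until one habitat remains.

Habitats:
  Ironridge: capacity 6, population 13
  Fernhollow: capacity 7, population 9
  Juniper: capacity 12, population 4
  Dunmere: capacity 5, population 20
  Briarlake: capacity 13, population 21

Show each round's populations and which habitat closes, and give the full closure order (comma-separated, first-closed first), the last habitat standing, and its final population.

Closure order: Dunmere, Briarlake, Ironridge, Fernhollow
Last habitat: Juniper with 67 animals

Round 1: Briarlake=21 Dunmere=20 Fernhollow=9 Ironridge=13 Juniper=4 → close Dunmere (overflow 15)
  20÷4 = 5 each, +1 to first 0
Round 2: Briarlake=26 Fernhollow=14 Ironridge=18 Juniper=9 → close Briarlake (overflow 13)
  26÷3 = 8 each, +1 to first 2
Round 3: Fernhollow=23 Ironridge=27 Juniper=17 → close Ironridge (overflow 21)
  27÷2 = 13 each, +1 to first 1
Round 4: Fernhollow=37 Juniper=30 → close Fernhollow (overflow 30)
  37÷1 = 37 each, +1 to first 0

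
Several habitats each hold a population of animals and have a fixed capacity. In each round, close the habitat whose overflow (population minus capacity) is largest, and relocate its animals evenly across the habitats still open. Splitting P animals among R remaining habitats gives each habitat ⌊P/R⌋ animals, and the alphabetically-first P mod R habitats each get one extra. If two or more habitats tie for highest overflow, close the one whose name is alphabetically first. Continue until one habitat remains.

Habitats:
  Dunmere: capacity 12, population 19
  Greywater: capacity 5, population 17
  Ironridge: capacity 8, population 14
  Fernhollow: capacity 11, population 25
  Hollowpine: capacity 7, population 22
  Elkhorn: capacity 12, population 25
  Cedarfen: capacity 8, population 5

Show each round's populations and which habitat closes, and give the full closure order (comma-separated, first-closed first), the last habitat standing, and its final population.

Round 1: Cedarfen=5 Dunmere=19 Elkhorn=25 Fernhollow=25 Greywater=17 Hollowpine=22 Ironridge=14 → close Hollowpine (overflow 15)
  22÷6 = 3 each, +1 to first 4
Round 2: Cedarfen=9 Dunmere=23 Elkhorn=29 Fernhollow=29 Greywater=20 Ironridge=17 → close Fernhollow (overflow 18)
  29÷5 = 5 each, +1 to first 4
Round 3: Cedarfen=15 Dunmere=29 Elkhorn=35 Greywater=26 Ironridge=22 → close Elkhorn (overflow 23)
  35÷4 = 8 each, +1 to first 3
Round 4: Cedarfen=24 Dunmere=38 Greywater=35 Ironridge=30 → close Greywater (overflow 30)
  35÷3 = 11 each, +1 to first 2
Round 5: Cedarfen=36 Dunmere=50 Ironridge=41 → close Dunmere (overflow 38)
  50÷2 = 25 each, +1 to first 0
Round 6: Cedarfen=61 Ironridge=66 → close Ironridge (overflow 58)
  66÷1 = 66 each, +1 to first 0

Closure order: Hollowpine, Fernhollow, Elkhorn, Greywater, Dunmere, Ironridge
Last habitat: Cedarfen with 127 animals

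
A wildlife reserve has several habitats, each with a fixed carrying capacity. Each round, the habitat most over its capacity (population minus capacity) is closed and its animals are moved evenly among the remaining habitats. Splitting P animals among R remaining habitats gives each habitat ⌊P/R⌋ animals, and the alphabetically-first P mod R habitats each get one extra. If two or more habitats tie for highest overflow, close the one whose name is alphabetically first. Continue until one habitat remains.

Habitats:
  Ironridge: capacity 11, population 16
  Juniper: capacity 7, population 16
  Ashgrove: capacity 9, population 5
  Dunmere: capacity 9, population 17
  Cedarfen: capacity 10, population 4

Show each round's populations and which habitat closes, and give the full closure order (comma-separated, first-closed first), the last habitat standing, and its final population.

Round 1: Ashgrove=5 Cedarfen=4 Dunmere=17 Ironridge=16 Juniper=16 → close Juniper (overflow 9)
  16÷4 = 4 each, +1 to first 0
Round 2: Ashgrove=9 Cedarfen=8 Dunmere=21 Ironridge=20 → close Dunmere (overflow 12)
  21÷3 = 7 each, +1 to first 0
Round 3: Ashgrove=16 Cedarfen=15 Ironridge=27 → close Ironridge (overflow 16)
  27÷2 = 13 each, +1 to first 1
Round 4: Ashgrove=30 Cedarfen=28 → close Ashgrove (overflow 21)
  30÷1 = 30 each, +1 to first 0

Closure order: Juniper, Dunmere, Ironridge, Ashgrove
Last habitat: Cedarfen with 58 animals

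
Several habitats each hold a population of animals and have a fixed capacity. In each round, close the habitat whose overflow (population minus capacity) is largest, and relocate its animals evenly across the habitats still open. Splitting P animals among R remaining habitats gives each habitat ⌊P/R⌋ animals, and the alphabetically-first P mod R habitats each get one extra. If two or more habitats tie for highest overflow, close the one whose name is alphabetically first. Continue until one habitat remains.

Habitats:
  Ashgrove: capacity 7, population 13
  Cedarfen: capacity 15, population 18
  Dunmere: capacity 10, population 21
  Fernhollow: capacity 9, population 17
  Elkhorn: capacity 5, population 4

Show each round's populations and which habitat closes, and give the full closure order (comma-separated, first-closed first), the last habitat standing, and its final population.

Closure order: Dunmere, Fernhollow, Ashgrove, Cedarfen
Last habitat: Elkhorn with 73 animals

Round 1: Ashgrove=13 Cedarfen=18 Dunmere=21 Elkhorn=4 Fernhollow=17 → close Dunmere (overflow 11)
  21÷4 = 5 each, +1 to first 1
Round 2: Ashgrove=19 Cedarfen=23 Elkhorn=9 Fernhollow=22 → close Fernhollow (overflow 13)
  22÷3 = 7 each, +1 to first 1
Round 3: Ashgrove=27 Cedarfen=30 Elkhorn=16 → close Ashgrove (overflow 20)
  27÷2 = 13 each, +1 to first 1
Round 4: Cedarfen=44 Elkhorn=29 → close Cedarfen (overflow 29)
  44÷1 = 44 each, +1 to first 0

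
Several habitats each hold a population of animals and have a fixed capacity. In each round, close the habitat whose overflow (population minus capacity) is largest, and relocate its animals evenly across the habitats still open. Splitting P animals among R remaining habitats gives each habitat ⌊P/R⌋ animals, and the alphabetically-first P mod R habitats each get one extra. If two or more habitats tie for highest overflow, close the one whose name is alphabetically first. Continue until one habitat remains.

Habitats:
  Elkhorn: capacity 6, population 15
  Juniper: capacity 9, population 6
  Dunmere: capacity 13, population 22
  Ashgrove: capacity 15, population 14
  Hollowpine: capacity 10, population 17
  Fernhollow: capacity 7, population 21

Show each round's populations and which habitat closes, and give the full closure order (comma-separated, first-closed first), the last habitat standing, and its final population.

Round 1: Ashgrove=14 Dunmere=22 Elkhorn=15 Fernhollow=21 Hollowpine=17 Juniper=6 → close Fernhollow (overflow 14)
  21÷5 = 4 each, +1 to first 1
Round 2: Ashgrove=19 Dunmere=26 Elkhorn=19 Hollowpine=21 Juniper=10 → close Dunmere (overflow 13)
  26÷4 = 6 each, +1 to first 2
Round 3: Ashgrove=26 Elkhorn=26 Hollowpine=27 Juniper=16 → close Elkhorn (overflow 20)
  26÷3 = 8 each, +1 to first 2
Round 4: Ashgrove=35 Hollowpine=36 Juniper=24 → close Hollowpine (overflow 26)
  36÷2 = 18 each, +1 to first 0
Round 5: Ashgrove=53 Juniper=42 → close Ashgrove (overflow 38)
  53÷1 = 53 each, +1 to first 0

Closure order: Fernhollow, Dunmere, Elkhorn, Hollowpine, Ashgrove
Last habitat: Juniper with 95 animals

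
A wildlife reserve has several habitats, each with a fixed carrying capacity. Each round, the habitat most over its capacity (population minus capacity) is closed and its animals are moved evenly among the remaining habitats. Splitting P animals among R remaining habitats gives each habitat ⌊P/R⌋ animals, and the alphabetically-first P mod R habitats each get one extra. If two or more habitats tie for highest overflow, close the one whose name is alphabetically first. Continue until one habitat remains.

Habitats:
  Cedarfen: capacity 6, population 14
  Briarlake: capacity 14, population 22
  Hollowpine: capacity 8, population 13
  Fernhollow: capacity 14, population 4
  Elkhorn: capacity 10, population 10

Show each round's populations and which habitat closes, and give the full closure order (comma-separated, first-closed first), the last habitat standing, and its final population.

Round 1: Briarlake=22 Cedarfen=14 Elkhorn=10 Fernhollow=4 Hollowpine=13 → close Briarlake (overflow 8)
  22÷4 = 5 each, +1 to first 2
Round 2: Cedarfen=20 Elkhorn=16 Fernhollow=9 Hollowpine=18 → close Cedarfen (overflow 14)
  20÷3 = 6 each, +1 to first 2
Round 3: Elkhorn=23 Fernhollow=16 Hollowpine=24 → close Hollowpine (overflow 16)
  24÷2 = 12 each, +1 to first 0
Round 4: Elkhorn=35 Fernhollow=28 → close Elkhorn (overflow 25)
  35÷1 = 35 each, +1 to first 0

Closure order: Briarlake, Cedarfen, Hollowpine, Elkhorn
Last habitat: Fernhollow with 63 animals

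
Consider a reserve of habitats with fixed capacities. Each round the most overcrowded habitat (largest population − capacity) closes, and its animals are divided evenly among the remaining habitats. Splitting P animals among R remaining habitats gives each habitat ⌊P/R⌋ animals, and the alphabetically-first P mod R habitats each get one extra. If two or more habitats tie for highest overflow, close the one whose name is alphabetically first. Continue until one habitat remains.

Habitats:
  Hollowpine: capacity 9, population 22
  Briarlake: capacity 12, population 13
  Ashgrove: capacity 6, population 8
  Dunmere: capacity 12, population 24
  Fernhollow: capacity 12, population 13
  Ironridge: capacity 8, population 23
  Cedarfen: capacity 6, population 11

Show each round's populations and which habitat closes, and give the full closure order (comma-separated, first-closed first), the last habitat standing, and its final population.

Closure order: Ironridge, Dunmere, Hollowpine, Cedarfen, Ashgrove, Briarlake
Last habitat: Fernhollow with 114 animals

Round 1: Ashgrove=8 Briarlake=13 Cedarfen=11 Dunmere=24 Fernhollow=13 Hollowpine=22 Ironridge=23 → close Ironridge (overflow 15)
  23÷6 = 3 each, +1 to first 5
Round 2: Ashgrove=12 Briarlake=17 Cedarfen=15 Dunmere=28 Fernhollow=17 Hollowpine=25 → close Dunmere (overflow 16)
  28÷5 = 5 each, +1 to first 3
Round 3: Ashgrove=18 Briarlake=23 Cedarfen=21 Fernhollow=22 Hollowpine=30 → close Hollowpine (overflow 21)
  30÷4 = 7 each, +1 to first 2
Round 4: Ashgrove=26 Briarlake=31 Cedarfen=28 Fernhollow=29 → close Cedarfen (overflow 22)
  28÷3 = 9 each, +1 to first 1
Round 5: Ashgrove=36 Briarlake=40 Fernhollow=38 → close Ashgrove (overflow 30)
  36÷2 = 18 each, +1 to first 0
Round 6: Briarlake=58 Fernhollow=56 → close Briarlake (overflow 46)
  58÷1 = 58 each, +1 to first 0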